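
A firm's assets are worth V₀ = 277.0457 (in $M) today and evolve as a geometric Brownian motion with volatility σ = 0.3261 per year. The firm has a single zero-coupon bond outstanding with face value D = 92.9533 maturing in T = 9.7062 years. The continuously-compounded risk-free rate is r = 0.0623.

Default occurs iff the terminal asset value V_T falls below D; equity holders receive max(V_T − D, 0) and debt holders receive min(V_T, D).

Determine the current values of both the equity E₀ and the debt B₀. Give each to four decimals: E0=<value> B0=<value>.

E0=228.4229 B0=48.6228

d₁ = [ln(V₀/D) + (r + σ²/2)T] / (σ√T)
   = [ln(277.0457/92.9533) + (0.0623 + 0.5·0.3261²)·9.7062] / (0.3261·√9.7062)
   = [1.092085 + 1.120781] / 1.015957 = 2.178109
d₂ = d₁ − σ√T = 2.178109 − 1.015957 = 1.162152
N(d₁) = 0.985301,  N(d₂) = 0.877413,  e^(−rT) = 0.546240
E₀ = V₀·N(d₁) − D·e^(−rT)·N(d₂)
   = 277.0457·0.985301 − 92.9533·0.546240·0.877413 = 228.422907
B₀ = V₀ − E₀ = 277.0457 − 228.422907 = 48.622793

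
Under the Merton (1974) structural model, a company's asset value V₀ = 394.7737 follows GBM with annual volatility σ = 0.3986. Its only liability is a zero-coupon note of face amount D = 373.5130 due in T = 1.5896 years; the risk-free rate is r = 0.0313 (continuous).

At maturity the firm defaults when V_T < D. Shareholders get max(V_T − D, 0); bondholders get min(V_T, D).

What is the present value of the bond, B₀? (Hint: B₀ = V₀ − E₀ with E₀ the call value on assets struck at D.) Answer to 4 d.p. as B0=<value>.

B0=299.0772

d₁ = [ln(V₀/D) + (r + σ²/2)T] / (σ√T)
   = [ln(394.7737/373.5130) + (0.0313 + 0.5·0.3986²)·1.5896] / (0.3986·√1.5896)
   = [0.055360 + 0.176034] / 0.502552 = 0.460437
d₂ = d₁ − σ√T = 0.460437 − 0.502552 = -0.042115
N(d₁) = 0.677399,  N(d₂) = 0.483203,  e^(−rT) = 0.951463
E₀ = V₀·N(d₁) − D·e^(−rT)·N(d₂)
   = 394.7737·0.677399 − 373.5130·0.951463·0.483203 = 95.696531
B₀ = V₀ − E₀ = 394.7737 − 95.696531 = 299.077169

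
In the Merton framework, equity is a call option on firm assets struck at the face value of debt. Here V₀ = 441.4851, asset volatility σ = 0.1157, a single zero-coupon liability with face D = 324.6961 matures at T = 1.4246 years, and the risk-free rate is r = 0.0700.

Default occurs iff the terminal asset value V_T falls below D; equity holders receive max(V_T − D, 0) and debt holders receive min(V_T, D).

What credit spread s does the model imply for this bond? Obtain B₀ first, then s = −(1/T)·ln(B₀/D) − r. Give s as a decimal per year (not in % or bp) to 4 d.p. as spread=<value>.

d₁ = [ln(V₀/D) + (r + σ²/2)T] / (σ√T)
   = [ln(441.4851/324.6961) + (0.0700 + 0.5·0.1157²)·1.4246] / (0.1157·√1.4246)
   = [0.307255 + 0.109257] / 0.138096 = 3.016112
d₂ = d₁ − σ√T = 3.016112 − 0.138096 = 2.878017
N(d₁) = 0.998720,  N(d₂) = 0.997999,  e^(−rT) = 0.905089
E₀ = V₀·N(d₁) − D·e^(−rT)·N(d₂)
   = 441.4851·0.998720 − 324.6961·0.905089·0.997999 = 147.629075
B₀ = V₀ − E₀ = 441.4851 − 147.629075 = 293.856025
spread = −(1/T)·ln(B₀/D) − r = −(1/1.4246)·ln(293.856025/324.6961) − 0.0700 = 0.00005456

spread=0.0001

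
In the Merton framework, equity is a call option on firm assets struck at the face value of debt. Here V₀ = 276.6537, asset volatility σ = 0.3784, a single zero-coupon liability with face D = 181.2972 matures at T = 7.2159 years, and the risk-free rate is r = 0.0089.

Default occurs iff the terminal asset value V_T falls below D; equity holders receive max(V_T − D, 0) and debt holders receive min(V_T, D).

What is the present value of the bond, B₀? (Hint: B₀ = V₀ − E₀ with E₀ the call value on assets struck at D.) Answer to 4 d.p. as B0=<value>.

d₁ = [ln(V₀/D) + (r + σ²/2)T] / (σ√T)
   = [ln(276.6537/181.2972) + (0.0089 + 0.5·0.3784²)·7.2159] / (0.3784·√7.2159)
   = [0.422629 + 0.580831] / 1.016474 = 0.987197
d₂ = d₁ − σ√T = 0.987197 − 1.016474 = -0.029277
N(d₁) = 0.838227,  N(d₂) = 0.488322,  e^(−rT) = 0.937797
E₀ = V₀·N(d₁) − D·e^(−rT)·N(d₂)
   = 276.6537·0.838227 − 181.2972·0.937797·0.488322 = 148.874122
B₀ = V₀ − E₀ = 276.6537 − 148.874122 = 127.779578

B0=127.7796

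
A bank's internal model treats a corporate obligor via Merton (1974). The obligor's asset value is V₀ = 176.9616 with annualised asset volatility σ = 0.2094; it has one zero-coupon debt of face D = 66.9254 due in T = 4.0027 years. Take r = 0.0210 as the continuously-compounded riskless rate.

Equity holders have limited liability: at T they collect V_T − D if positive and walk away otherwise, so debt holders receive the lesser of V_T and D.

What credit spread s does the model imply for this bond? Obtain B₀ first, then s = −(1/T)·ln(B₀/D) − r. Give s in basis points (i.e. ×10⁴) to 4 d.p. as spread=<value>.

d₁ = [ln(V₀/D) + (r + σ²/2)T] / (σ√T)
   = [ln(176.9616/66.9254) + (0.0210 + 0.5·0.2094²)·4.0027] / (0.2094·√4.0027)
   = [0.972354 + 0.171813] / 0.418941 = 2.731091
d₂ = d₁ − σ√T = 2.731091 − 0.418941 = 2.312150
N(d₁) = 0.996844,  N(d₂) = 0.989615,  e^(−rT) = 0.919379
E₀ = V₀·N(d₁) − D·e^(−rT)·N(d₂)
   = 176.9616·0.996844 − 66.9254·0.919379·0.989615 = 115.512219
B₀ = V₀ − E₀ = 176.9616 − 115.512219 = 61.449381
spread = −(1/T)·ln(B₀/D) − r = −(1/4.0027)·ln(61.449381/66.9254) − 0.0210 = 0.00032680
in basis points: 0.00032680 × 10⁴ = 3.2680 bp

spread=3.2680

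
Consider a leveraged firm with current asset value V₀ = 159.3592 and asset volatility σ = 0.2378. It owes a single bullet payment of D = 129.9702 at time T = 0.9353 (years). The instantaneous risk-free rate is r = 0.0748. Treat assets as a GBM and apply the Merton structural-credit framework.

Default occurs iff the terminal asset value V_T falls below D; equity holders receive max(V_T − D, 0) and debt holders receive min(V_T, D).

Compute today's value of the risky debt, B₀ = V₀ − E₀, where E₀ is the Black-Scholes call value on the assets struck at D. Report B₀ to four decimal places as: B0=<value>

d₁ = [ln(V₀/D) + (r + σ²/2)T] / (σ√T)
   = [ln(159.3592/129.9702) + (0.0748 + 0.5·0.2378²)·0.9353] / (0.2378·√0.9353)
   = [0.203856 + 0.096406] / 0.229979 = 1.305605
d₂ = d₁ − σ√T = 1.305605 − 0.229979 = 1.075626
N(d₁) = 0.904157,  N(d₂) = 0.858953,  e^(−rT) = 0.932431
E₀ = V₀·N(d₁) − D·e^(−rT)·N(d₂)
   = 159.3592·0.904157 − 129.9702·0.932431·0.858953 = 39.990712
B₀ = V₀ − E₀ = 159.3592 − 39.990712 = 119.368488

B0=119.3685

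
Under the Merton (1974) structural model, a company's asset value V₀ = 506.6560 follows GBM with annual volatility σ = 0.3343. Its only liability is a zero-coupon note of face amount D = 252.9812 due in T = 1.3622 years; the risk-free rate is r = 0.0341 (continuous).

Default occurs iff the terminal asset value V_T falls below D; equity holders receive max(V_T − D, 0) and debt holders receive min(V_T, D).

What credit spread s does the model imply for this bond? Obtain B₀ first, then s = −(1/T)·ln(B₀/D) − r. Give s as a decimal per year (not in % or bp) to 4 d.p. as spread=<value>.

spread=0.0045

d₁ = [ln(V₀/D) + (r + σ²/2)T] / (σ√T)
   = [ln(506.6560/252.9812) + (0.0341 + 0.5·0.3343²)·1.3622] / (0.3343·√1.3622)
   = [0.694517 + 0.122568] / 0.390173 = 2.094164
d₂ = d₁ − σ√T = 2.094164 − 0.390173 = 1.703991
N(d₁) = 0.981877,  N(d₂) = 0.955809,  e^(−rT) = 0.954611
E₀ = V₀·N(d₁) − D·e^(−rT)·N(d₂)
   = 506.6560·0.981877 − 252.9812·0.954611·0.955809 = 266.647470
B₀ = V₀ − E₀ = 506.6560 − 266.647470 = 240.008530
spread = −(1/T)·ln(B₀/D) − r = −(1/1.3622)·ln(240.008530/252.9812) − 0.0341 = 0.00454390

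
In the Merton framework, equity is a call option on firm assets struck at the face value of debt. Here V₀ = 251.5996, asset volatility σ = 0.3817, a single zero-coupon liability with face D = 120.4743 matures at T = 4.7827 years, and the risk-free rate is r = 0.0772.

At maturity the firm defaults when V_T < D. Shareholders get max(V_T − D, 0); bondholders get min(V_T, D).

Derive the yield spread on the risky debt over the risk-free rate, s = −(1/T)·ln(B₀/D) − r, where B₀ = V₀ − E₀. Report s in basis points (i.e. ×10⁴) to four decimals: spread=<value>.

spread=127.1839

d₁ = [ln(V₀/D) + (r + σ²/2)T] / (σ√T)
   = [ln(251.5996/120.4743) + (0.0772 + 0.5·0.3817²)·4.7827] / (0.3817·√4.7827)
   = [0.736402 + 0.717632] / 0.834754 = 1.741871
d₂ = d₁ − σ√T = 1.741871 − 0.834754 = 0.907116
N(d₁) = 0.959234,  N(d₂) = 0.817827,  e^(−rT) = 0.691270
E₀ = V₀·N(d₁) − D·e^(−rT)·N(d₂)
   = 251.5996·0.959234 − 120.4743·0.691270·0.817827 = 173.234102
B₀ = V₀ − E₀ = 251.5996 − 173.234102 = 78.365498
spread = −(1/T)·ln(B₀/D) − r = −(1/4.7827)·ln(78.365498/120.4743) − 0.0772 = 0.01271839
in basis points: 0.01271839 × 10⁴ = 127.1839 bp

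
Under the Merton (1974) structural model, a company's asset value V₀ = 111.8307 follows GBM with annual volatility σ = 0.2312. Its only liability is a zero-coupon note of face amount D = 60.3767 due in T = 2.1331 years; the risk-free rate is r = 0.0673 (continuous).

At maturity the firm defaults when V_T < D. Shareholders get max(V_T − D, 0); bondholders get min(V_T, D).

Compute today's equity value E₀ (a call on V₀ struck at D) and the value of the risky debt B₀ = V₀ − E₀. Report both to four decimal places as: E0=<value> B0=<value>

d₁ = [ln(V₀/D) + (r + σ²/2)T] / (σ√T)
   = [ln(111.8307/60.3767) + (0.0673 + 0.5·0.2312²)·2.1331] / (0.2312·√2.1331)
   = [0.616383 + 0.200568] / 0.337671 = 2.419372
d₂ = d₁ − σ√T = 2.419372 − 0.337671 = 2.081702
N(d₁) = 0.992226,  N(d₂) = 0.981315,  e^(−rT) = 0.866271
E₀ = V₀·N(d₁) − D·e^(−rT)·N(d₂)
   = 111.8307·0.992226 − 60.3767·0.866271·0.981315 = 59.636056
B₀ = V₀ − E₀ = 111.8307 − 59.636056 = 52.194644

E0=59.6361 B0=52.1946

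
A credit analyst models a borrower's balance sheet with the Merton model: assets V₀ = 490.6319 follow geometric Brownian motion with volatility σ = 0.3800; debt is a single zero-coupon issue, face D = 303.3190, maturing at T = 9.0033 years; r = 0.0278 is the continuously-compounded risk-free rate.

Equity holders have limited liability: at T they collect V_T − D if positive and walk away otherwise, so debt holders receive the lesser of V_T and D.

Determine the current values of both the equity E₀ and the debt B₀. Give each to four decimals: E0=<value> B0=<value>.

E0=310.4742 B0=180.1577

d₁ = [ln(V₀/D) + (r + σ²/2)T] / (σ√T)
   = [ln(490.6319/303.3190) + (0.0278 + 0.5·0.3800²)·9.0033] / (0.3800·√9.0033)
   = [0.480909 + 0.900330] / 1.140209 = 1.211391
d₂ = d₁ − σ√T = 1.211391 − 1.140209 = 0.071182
N(d₁) = 0.887127,  N(d₂) = 0.528374,  e^(−rT) = 0.778574
E₀ = V₀·N(d₁) − D·e^(−rT)·N(d₂)
   = 490.6319·0.887127 − 303.3190·0.778574·0.528374 = 310.474233
B₀ = V₀ − E₀ = 490.6319 − 310.474233 = 180.157667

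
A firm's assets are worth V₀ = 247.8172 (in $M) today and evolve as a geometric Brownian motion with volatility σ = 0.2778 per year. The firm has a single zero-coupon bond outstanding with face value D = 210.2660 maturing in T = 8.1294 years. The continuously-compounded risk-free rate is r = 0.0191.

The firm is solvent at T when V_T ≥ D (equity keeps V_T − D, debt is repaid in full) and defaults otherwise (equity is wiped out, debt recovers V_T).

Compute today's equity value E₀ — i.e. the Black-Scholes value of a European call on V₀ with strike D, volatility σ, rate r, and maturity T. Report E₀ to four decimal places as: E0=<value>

d₁ = [ln(V₀/D) + (r + σ²/2)T] / (σ√T)
   = [ln(247.8172/210.2660) + (0.0191 + 0.5·0.2778²)·8.1294] / (0.2778·√8.1294)
   = [0.164318 + 0.468956] / 0.792066 = 0.799521
d₂ = d₁ − σ√T = 0.799521 − 0.792066 = 0.007455
N(d₁) = 0.788006,  N(d₂) = 0.502974,  e^(−rT) = 0.856183
E₀ = V₀·N(d₁) − D·e^(−rT)·N(d₂)
   = 247.8172·0.788006 − 210.2660·0.856183·0.502974 = 104.732945

E0=104.7329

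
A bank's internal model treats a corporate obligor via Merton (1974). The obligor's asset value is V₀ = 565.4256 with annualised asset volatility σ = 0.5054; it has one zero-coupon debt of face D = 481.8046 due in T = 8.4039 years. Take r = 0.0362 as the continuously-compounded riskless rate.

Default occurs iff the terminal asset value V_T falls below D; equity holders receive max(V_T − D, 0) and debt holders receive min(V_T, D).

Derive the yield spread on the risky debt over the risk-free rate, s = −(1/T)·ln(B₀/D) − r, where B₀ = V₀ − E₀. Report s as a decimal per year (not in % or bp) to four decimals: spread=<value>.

spread=0.0663

d₁ = [ln(V₀/D) + (r + σ²/2)T] / (σ√T)
   = [ln(565.4256/481.8046) + (0.0362 + 0.5·0.5054²)·8.4039] / (0.5054·√8.4039)
   = [0.160040 + 1.377522] / 1.465128 = 1.049438
d₂ = d₁ − σ√T = 1.049438 − 1.465128 = -0.415690
N(d₁) = 0.853012,  N(d₂) = 0.338818,  e^(−rT) = 0.737698
E₀ = V₀·N(d₁) − D·e^(−rT)·N(d₂)
   = 565.4256·0.853012 − 481.8046·0.737698·0.338818 = 361.889780
B₀ = V₀ − E₀ = 565.4256 − 361.889780 = 203.535820
spread = −(1/T)·ln(B₀/D) − r = −(1/8.4039)·ln(203.535820/481.8046) − 0.0362 = 0.06633533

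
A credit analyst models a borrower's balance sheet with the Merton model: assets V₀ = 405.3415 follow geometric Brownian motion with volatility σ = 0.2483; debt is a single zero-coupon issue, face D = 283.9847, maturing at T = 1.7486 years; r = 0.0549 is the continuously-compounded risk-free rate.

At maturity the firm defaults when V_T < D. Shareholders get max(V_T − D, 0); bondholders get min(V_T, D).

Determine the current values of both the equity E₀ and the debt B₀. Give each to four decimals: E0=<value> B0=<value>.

d₁ = [ln(V₀/D) + (r + σ²/2)T] / (σ√T)
   = [ln(405.3415/283.9847) + (0.0549 + 0.5·0.2483²)·1.7486] / (0.2483·√1.7486)
   = [0.355810 + 0.149901] / 0.328339 = 1.540211
d₂ = d₁ − σ√T = 1.540211 − 0.328339 = 1.211873
N(d₁) = 0.938246,  N(d₂) = 0.887219,  e^(−rT) = 0.908466
E₀ = V₀·N(d₁) − D·e^(−rT)·N(d₂)
   = 405.3415·0.938246 − 283.9847·0.908466·0.887219 = 151.415804
B₀ = V₀ − E₀ = 405.3415 − 151.415804 = 253.925696

E0=151.4158 B0=253.9257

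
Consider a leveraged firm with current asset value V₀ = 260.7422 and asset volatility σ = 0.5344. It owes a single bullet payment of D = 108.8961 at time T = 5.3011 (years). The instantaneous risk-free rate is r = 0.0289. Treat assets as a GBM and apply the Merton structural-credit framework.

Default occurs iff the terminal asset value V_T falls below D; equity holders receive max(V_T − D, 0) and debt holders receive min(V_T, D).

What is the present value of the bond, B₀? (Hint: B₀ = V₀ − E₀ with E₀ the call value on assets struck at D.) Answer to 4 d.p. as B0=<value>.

B0=74.0056

d₁ = [ln(V₀/D) + (r + σ²/2)T] / (σ√T)
   = [ln(260.7422/108.8961) + (0.0289 + 0.5·0.5344²)·5.3011] / (0.5344·√5.3011)
   = [0.873138 + 0.910155] / 1.230409 = 1.449350
d₂ = d₁ − σ√T = 1.449350 − 1.230409 = 0.218941
N(d₁) = 0.926380,  N(d₂) = 0.586652,  e^(−rT) = 0.857957
E₀ = V₀·N(d₁) − D·e^(−rT)·N(d₂)
   = 260.7422·0.926380 − 108.8961·0.857957·0.586652 = 186.736575
B₀ = V₀ − E₀ = 260.7422 − 186.736575 = 74.005625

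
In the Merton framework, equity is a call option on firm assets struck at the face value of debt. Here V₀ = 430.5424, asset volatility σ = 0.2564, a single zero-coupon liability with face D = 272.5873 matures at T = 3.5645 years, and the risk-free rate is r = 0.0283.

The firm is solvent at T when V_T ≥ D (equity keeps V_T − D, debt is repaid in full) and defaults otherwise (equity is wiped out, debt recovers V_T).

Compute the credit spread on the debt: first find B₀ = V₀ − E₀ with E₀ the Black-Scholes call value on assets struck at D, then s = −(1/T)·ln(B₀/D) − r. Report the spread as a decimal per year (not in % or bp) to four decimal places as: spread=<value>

spread=0.0111

d₁ = [ln(V₀/D) + (r + σ²/2)T] / (σ√T)
   = [ln(430.5424/272.5873) + (0.0283 + 0.5·0.2564²)·3.5645] / (0.2564·√3.5645)
   = [0.457087 + 0.218042] / 0.484080 = 1.394664
d₂ = d₁ − σ√T = 1.394664 − 0.484080 = 0.910583
N(d₁) = 0.918441,  N(d₂) = 0.818743,  e^(−rT) = 0.904046
E₀ = V₀·N(d₁) − D·e^(−rT)·N(d₂)
   = 430.5424·0.918441 − 272.5873·0.904046·0.818743 = 193.664088
B₀ = V₀ − E₀ = 430.5424 − 193.664088 = 236.878312
spread = −(1/T)·ln(B₀/D) − r = −(1/3.5645)·ln(236.878312/272.5873) − 0.0283 = 0.01109188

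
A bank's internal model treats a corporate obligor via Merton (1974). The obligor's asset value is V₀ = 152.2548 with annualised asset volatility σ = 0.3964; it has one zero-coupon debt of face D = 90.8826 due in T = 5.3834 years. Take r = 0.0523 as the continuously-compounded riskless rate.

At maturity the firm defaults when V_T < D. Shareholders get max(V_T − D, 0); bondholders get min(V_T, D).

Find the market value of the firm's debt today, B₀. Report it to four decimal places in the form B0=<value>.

d₁ = [ln(V₀/D) + (r + σ²/2)T] / (σ√T)
   = [ln(152.2548/90.8826) + (0.0523 + 0.5·0.3964²)·5.3834] / (0.3964·√5.3834)
   = [0.515987 + 0.704507] / 0.919733 = 1.327008
d₂ = d₁ − σ√T = 1.327008 − 0.919733 = 0.407274
N(d₁) = 0.907747,  N(d₂) = 0.658097,  e^(−rT) = 0.754612
E₀ = V₀·N(d₁) − D·e^(−rT)·N(d₂)
   = 152.2548·0.907747 − 90.8826·0.754612·0.658097 = 93.075841
B₀ = V₀ − E₀ = 152.2548 − 93.075841 = 59.178959

B0=59.1790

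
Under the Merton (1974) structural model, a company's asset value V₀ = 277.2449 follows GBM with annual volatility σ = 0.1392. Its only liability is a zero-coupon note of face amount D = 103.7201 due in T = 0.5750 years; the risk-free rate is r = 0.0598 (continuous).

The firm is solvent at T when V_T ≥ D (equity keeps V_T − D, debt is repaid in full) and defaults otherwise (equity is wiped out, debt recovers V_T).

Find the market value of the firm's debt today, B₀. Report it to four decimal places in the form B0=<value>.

B0=100.2143

d₁ = [ln(V₀/D) + (r + σ²/2)T] / (σ√T)
   = [ln(277.2449/103.7201) + (0.0598 + 0.5·0.1392²)·0.5750] / (0.1392·√0.5750)
   = [0.983205 + 0.039956] / 0.105554 = 9.693282
d₂ = d₁ − σ√T = 9.693282 − 0.105554 = 9.587729
N(d₁) = 1.000000,  N(d₂) = 1.000000,  e^(−rT) = 0.966199
E₀ = V₀·N(d₁) − D·e^(−rT)·N(d₂)
   = 277.2449·1.000000 − 103.7201·0.966199·1.000000 = 177.030597
B₀ = V₀ − E₀ = 277.2449 − 177.030597 = 100.214303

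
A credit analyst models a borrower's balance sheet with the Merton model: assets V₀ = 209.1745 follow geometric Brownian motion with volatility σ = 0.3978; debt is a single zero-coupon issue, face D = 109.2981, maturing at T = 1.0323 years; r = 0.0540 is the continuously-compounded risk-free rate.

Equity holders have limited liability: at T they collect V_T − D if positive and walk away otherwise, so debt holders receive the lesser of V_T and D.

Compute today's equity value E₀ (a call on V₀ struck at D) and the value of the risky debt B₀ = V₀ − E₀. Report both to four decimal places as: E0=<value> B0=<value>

d₁ = [ln(V₀/D) + (r + σ²/2)T] / (σ√T)
   = [ln(209.1745/109.2981) + (0.0540 + 0.5·0.3978²)·1.0323] / (0.3978·√1.0323)
   = [0.649090 + 0.137422] / 0.404173 = 1.945977
d₂ = d₁ − σ√T = 1.945977 − 0.404173 = 1.541803
N(d₁) = 0.974171,  N(d₂) = 0.938439,  e^(−rT) = 0.945781
E₀ = V₀·N(d₁) − D·e^(−rT)·N(d₂)
   = 209.1745·0.974171 − 109.2981·0.945781·0.938439 = 106.763367
B₀ = V₀ − E₀ = 209.1745 − 106.763367 = 102.411133

E0=106.7634 B0=102.4111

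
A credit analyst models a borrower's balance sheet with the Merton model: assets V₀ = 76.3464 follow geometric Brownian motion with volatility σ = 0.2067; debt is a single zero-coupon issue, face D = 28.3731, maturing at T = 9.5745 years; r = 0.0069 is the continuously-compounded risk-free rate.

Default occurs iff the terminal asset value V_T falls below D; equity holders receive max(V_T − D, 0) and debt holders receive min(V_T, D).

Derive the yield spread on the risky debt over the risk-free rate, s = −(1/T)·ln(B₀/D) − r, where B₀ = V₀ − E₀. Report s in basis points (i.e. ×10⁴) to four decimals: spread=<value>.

spread=22.6963

d₁ = [ln(V₀/D) + (r + σ²/2)T] / (σ√T)
   = [ln(76.3464/28.3731) + (0.0069 + 0.5·0.2067²)·9.5745] / (0.2067·√9.5745)
   = [0.989839 + 0.270599] / 0.639585 = 1.970711
d₂ = d₁ − σ√T = 1.970711 − 0.639585 = 1.331126
N(d₁) = 0.975622,  N(d₂) = 0.908426,  e^(−rT) = 0.936071
E₀ = V₀·N(d₁) − D·e^(−rT)·N(d₂)
   = 76.3464·0.975622 − 28.3731·0.936071·0.908426 = 50.358089
B₀ = V₀ − E₀ = 76.3464 − 50.358089 = 25.988311
spread = −(1/T)·ln(B₀/D) − r = −(1/9.5745)·ln(25.988311/28.3731) − 0.0069 = 0.00226963
in basis points: 0.00226963 × 10⁴ = 22.6963 bp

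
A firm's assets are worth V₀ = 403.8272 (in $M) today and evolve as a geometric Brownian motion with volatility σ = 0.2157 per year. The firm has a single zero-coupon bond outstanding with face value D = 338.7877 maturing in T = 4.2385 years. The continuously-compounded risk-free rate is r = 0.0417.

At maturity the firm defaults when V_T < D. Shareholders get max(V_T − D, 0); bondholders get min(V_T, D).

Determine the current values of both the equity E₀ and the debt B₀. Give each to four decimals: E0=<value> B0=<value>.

E0=137.9461 B0=265.8811

d₁ = [ln(V₀/D) + (r + σ²/2)T] / (σ√T)
   = [ln(403.8272/338.7877) + (0.0417 + 0.5·0.2157²)·4.2385] / (0.2157·√4.2385)
   = [0.175613 + 0.275347] / 0.444075 = 1.015505
d₂ = d₁ − σ√T = 1.015505 − 0.444075 = 0.571430
N(d₁) = 0.845067,  N(d₂) = 0.716146,  e^(−rT) = 0.837993
E₀ = V₀·N(d₁) − D·e^(−rT)·N(d₂)
   = 403.8272·0.845067 − 338.7877·0.837993·0.716146 = 137.946130
B₀ = V₀ − E₀ = 403.8272 − 137.946130 = 265.881070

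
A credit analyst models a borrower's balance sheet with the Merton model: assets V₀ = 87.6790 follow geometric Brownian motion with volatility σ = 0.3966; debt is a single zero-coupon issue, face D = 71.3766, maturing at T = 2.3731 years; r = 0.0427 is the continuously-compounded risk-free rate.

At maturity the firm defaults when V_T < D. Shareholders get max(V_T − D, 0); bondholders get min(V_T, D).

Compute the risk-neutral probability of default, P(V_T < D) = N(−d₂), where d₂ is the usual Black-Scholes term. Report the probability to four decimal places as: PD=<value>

d₁ = [ln(V₀/D) + (r + σ²/2)T] / (σ√T)
   = [ln(87.6790/71.3766) + (0.0427 + 0.5·0.3966²)·2.3731] / (0.3966·√2.3731)
   = [0.205712 + 0.287966] / 0.610957 = 0.808040
d₂ = d₁ − σ√T = 0.808040 − 0.610957 = 0.197083
risk-neutral PD = N(−d₂) = N(-0.197083) = 0.421881

PD=0.4219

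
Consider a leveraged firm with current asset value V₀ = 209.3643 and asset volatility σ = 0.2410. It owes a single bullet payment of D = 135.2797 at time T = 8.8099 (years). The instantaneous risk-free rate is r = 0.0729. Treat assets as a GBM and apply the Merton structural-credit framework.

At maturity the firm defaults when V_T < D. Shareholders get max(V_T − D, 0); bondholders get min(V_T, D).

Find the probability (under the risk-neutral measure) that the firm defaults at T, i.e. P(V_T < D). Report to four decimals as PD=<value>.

PD=0.1249

d₁ = [ln(V₀/D) + (r + σ²/2)T] / (σ√T)
   = [ln(209.3643/135.2797) + (0.0729 + 0.5·0.2410²)·8.8099] / (0.2410·√8.8099)
   = [0.436731 + 0.898086] / 0.715324 = 1.866032
d₂ = d₁ − σ√T = 1.866032 − 0.715324 = 1.150709
risk-neutral PD = N(−d₂) = N(-1.150709) = 0.124926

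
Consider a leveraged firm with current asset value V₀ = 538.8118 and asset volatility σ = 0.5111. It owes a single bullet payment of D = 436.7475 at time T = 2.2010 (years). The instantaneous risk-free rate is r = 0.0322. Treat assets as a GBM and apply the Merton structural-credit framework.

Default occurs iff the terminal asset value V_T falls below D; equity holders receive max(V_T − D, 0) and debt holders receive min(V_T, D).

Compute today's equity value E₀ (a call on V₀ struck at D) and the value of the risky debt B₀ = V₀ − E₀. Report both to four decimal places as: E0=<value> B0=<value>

d₁ = [ln(V₀/D) + (r + σ²/2)T] / (σ√T)
   = [ln(538.8118/436.7475) + (0.0322 + 0.5·0.5111²)·2.2010] / (0.5111·√2.2010)
   = [0.210011 + 0.358348] / 0.758256 = 0.749561
d₂ = d₁ − σ√T = 0.749561 − 0.758256 = -0.008695
N(d₁) = 0.773241,  N(d₂) = 0.496531,  e^(−rT) = 0.931581
E₀ = V₀·N(d₁) − D·e^(−rT)·N(d₂)
   = 538.8118·0.773241 − 436.7475·0.931581·0.496531 = 214.609575
B₀ = V₀ − E₀ = 538.8118 − 214.609575 = 324.202225

E0=214.6096 B0=324.2022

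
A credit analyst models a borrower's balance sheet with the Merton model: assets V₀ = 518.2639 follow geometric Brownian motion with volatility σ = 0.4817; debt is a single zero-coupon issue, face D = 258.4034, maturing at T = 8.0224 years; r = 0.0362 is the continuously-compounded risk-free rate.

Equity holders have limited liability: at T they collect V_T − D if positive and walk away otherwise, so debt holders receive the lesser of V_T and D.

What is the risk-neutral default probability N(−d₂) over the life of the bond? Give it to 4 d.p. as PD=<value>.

d₁ = [ln(V₀/D) + (r + σ²/2)T] / (σ√T)
   = [ln(518.2639/258.4034) + (0.0362 + 0.5·0.4817²)·8.0224] / (0.4817·√8.0224)
   = [0.695963 + 1.221149] / 1.364359 = 1.405137
d₂ = d₁ − σ√T = 1.405137 − 1.364359 = 0.040778
risk-neutral PD = N(−d₂) = N(-0.040778) = 0.483737

PD=0.4837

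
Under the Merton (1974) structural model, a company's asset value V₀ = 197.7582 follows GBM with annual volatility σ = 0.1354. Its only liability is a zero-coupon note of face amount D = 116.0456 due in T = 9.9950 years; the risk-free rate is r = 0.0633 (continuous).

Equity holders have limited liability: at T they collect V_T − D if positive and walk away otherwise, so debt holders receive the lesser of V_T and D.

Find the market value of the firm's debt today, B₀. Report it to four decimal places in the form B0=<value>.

B0=61.5938

d₁ = [ln(V₀/D) + (r + σ²/2)T] / (σ√T)
   = [ln(197.7582/116.0456) + (0.0633 + 0.5·0.1354²)·9.9950] / (0.1354·√9.9950)
   = [0.533062 + 0.724303] / 0.428065 = 2.937321
d₂ = d₁ − σ√T = 2.937321 − 0.428065 = 2.509256
N(d₁) = 0.998345,  N(d₂) = 0.993951,  e^(−rT) = 0.531165
E₀ = V₀·N(d₁) − D·e^(−rT)·N(d₂)
   = 197.7582·0.998345 − 116.0456·0.531165·0.993951 = 136.164420
B₀ = V₀ − E₀ = 197.7582 − 136.164420 = 61.593780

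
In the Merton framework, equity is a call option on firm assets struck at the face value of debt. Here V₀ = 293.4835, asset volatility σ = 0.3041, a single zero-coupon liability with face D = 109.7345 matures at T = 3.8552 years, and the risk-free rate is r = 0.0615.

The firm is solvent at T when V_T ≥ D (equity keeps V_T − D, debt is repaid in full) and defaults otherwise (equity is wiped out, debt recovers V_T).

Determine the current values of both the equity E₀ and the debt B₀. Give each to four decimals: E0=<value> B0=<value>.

d₁ = [ln(V₀/D) + (r + σ²/2)T] / (σ√T)
   = [ln(293.4835/109.7345) + (0.0615 + 0.5·0.3041²)·3.8552] / (0.3041·√3.8552)
   = [0.983758 + 0.415353] / 0.597090 = 2.343215
d₂ = d₁ − σ√T = 2.343215 − 0.597090 = 1.746125
N(d₁) = 0.990441,  N(d₂) = 0.959605,  e^(−rT) = 0.788916
E₀ = V₀·N(d₁) − D·e^(−rT)·N(d₂)
   = 293.4835·0.990441 − 109.7345·0.788916·0.959605 = 207.603699
B₀ = V₀ − E₀ = 293.4835 − 207.603699 = 85.879801

E0=207.6037 B0=85.8798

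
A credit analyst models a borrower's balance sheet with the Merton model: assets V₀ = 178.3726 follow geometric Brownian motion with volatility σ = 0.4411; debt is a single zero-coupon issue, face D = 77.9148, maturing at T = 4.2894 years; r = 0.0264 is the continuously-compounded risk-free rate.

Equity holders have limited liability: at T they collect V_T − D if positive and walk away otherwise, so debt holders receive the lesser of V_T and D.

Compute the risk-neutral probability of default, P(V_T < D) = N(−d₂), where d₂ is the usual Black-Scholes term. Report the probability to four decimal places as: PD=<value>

d₁ = [ln(V₀/D) + (r + σ²/2)T] / (σ√T)
   = [ln(178.3726/77.9148) + (0.0264 + 0.5·0.4411²)·4.2894] / (0.4411·√4.2894)
   = [0.828259 + 0.530533] / 0.913556 = 1.487365
d₂ = d₁ − σ√T = 1.487365 − 0.913556 = 0.573808
risk-neutral PD = N(−d₂) = N(-0.573808) = 0.283049

PD=0.2830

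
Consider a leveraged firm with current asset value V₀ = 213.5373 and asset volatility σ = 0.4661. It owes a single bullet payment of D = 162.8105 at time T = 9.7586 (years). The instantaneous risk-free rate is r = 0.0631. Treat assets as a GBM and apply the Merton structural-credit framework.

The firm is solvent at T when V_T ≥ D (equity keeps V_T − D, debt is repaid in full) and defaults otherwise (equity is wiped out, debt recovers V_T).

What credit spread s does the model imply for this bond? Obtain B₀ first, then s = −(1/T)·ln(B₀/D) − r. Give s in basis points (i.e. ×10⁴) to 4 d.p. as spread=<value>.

spread=406.4000

d₁ = [ln(V₀/D) + (r + σ²/2)T] / (σ√T)
   = [ln(213.5373/162.8105) + (0.0631 + 0.5·0.4661²)·9.7586] / (0.4661·√9.7586)
   = [0.271225 + 1.675792] / 1.456039 = 1.337201
d₂ = d₁ − σ√T = 1.337201 − 1.456039 = -0.118837
N(d₁) = 0.909421,  N(d₂) = 0.452702,  e^(−rT) = 0.540226
E₀ = V₀·N(d₁) − D·e^(−rT)·N(d₂)
   = 213.5373·0.909421 − 162.8105·0.540226·0.452702 = 154.378240
B₀ = V₀ − E₀ = 213.5373 − 154.378240 = 59.159060
spread = −(1/T)·ln(B₀/D) − r = −(1/9.7586)·ln(59.159060/162.8105) − 0.0631 = 0.04064000
in basis points: 0.04064000 × 10⁴ = 406.4000 bp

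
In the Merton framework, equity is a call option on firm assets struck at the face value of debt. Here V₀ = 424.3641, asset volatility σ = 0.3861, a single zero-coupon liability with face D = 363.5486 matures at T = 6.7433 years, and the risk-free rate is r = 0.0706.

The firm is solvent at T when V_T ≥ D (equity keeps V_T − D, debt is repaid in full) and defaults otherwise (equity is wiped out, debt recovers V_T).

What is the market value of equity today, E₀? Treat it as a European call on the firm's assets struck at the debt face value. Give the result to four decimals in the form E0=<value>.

d₁ = [ln(V₀/D) + (r + σ²/2)T] / (σ√T)
   = [ln(424.3641/363.5486) + (0.0706 + 0.5·0.3861²)·6.7433] / (0.3861·√6.7433)
   = [0.154679 + 0.978700] / 1.002619 = 1.130418
d₂ = d₁ − σ√T = 1.130418 − 1.002619 = 0.127798
N(d₁) = 0.870850,  N(d₂) = 0.550846,  e^(−rT) = 0.621216
E₀ = V₀·N(d₁) − D·e^(−rT)·N(d₂)
   = 424.3641·0.870850 − 363.5486·0.621216·0.550846 = 245.153268

E0=245.1533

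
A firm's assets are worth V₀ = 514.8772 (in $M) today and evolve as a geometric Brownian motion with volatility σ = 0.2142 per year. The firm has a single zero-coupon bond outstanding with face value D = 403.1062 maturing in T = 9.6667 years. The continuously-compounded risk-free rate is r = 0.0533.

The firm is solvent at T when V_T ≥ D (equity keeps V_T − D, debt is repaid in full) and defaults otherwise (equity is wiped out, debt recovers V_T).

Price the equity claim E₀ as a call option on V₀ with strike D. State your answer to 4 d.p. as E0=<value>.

d₁ = [ln(V₀/D) + (r + σ²/2)T] / (σ√T)
   = [ln(514.8772/403.1062) + (0.0533 + 0.5·0.2142²)·9.6667] / (0.2142·√9.6667)
   = [0.244728 + 0.736997] / 0.665976 = 1.474115
d₂ = d₁ − σ√T = 1.474115 − 0.665976 = 0.808139
N(d₁) = 0.929775,  N(d₂) = 0.790495,  e^(−rT) = 0.597360
E₀ = V₀·N(d₁) − D·e^(−rT)·N(d₂)
   = 514.8772·0.929775 − 403.1062·0.597360·0.790495 = 288.368997

E0=288.3690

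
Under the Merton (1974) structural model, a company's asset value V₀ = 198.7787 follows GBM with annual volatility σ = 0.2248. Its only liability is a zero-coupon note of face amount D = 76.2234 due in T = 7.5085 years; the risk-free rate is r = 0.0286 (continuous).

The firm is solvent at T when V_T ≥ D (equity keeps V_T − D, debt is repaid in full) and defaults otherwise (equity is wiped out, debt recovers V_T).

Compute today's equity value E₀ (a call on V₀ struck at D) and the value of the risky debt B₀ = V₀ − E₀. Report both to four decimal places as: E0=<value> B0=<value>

E0=138.0024 B0=60.7763

d₁ = [ln(V₀/D) + (r + σ²/2)T] / (σ√T)
   = [ln(198.7787/76.2234) + (0.0286 + 0.5·0.2248²)·7.5085] / (0.2248·√7.5085)
   = [0.958524 + 0.404464] / 0.615989 = 2.212683
d₂ = d₁ − σ√T = 2.212683 − 0.615989 = 1.596694
N(d₁) = 0.986540,  N(d₂) = 0.944833,  e^(−rT) = 0.806749
E₀ = V₀·N(d₁) − D·e^(−rT)·N(d₂)
   = 198.7787·0.986540 − 76.2234·0.806749·0.944833 = 138.002450
B₀ = V₀ − E₀ = 198.7787 − 138.002450 = 60.776250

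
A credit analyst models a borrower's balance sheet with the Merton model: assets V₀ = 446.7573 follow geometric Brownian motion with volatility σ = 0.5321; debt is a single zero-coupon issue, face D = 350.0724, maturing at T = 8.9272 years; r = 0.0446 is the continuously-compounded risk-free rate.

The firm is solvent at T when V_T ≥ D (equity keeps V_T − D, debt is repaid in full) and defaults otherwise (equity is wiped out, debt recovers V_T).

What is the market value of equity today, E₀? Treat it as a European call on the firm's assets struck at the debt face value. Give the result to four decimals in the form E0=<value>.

d₁ = [ln(V₀/D) + (r + σ²/2)T] / (σ√T)
   = [ln(446.7573/350.0724) + (0.0446 + 0.5·0.5321²)·8.9272] / (0.5321·√8.9272)
   = [0.243876 + 1.661934] / 1.589831 = 1.198750
d₂ = d₁ − σ√T = 1.198750 − 1.589831 = -0.391081
N(d₁) = 0.884687,  N(d₂) = 0.347869,  e^(−rT) = 0.671559
E₀ = V₀·N(d₁) − D·e^(−rT)·N(d₂)
   = 446.7573·0.884687 − 350.0724·0.671559·0.347869 = 313.458581

E0=313.4586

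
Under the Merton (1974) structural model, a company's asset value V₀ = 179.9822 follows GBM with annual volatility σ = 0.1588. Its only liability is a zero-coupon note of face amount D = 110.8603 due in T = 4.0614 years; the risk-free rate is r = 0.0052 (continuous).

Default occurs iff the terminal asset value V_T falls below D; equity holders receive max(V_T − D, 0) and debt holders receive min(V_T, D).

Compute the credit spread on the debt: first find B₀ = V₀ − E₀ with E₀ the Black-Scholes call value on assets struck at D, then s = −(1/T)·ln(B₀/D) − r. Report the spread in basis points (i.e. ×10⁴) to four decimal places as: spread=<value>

spread=24.5978

d₁ = [ln(V₀/D) + (r + σ²/2)T] / (σ√T)
   = [ln(179.9822/110.8603) + (0.0052 + 0.5·0.1588²)·4.0614] / (0.1588·√4.0614)
   = [0.484587 + 0.072328] / 0.320028 = 1.740207
d₂ = d₁ − σ√T = 1.740207 − 0.320028 = 1.420179
N(d₁) = 0.959089,  N(d₂) = 0.922222,  e^(−rT) = 0.979102
E₀ = V₀·N(d₁) − D·e^(−rT)·N(d₂)
   = 179.9822·0.959089 − 110.8603·0.979102·0.922222 = 72.517610
B₀ = V₀ − E₀ = 179.9822 − 72.517610 = 107.464590
spread = −(1/T)·ln(B₀/D) − r = −(1/4.0614)·ln(107.464590/110.8603) − 0.0052 = 0.00245978
in basis points: 0.00245978 × 10⁴ = 24.5978 bp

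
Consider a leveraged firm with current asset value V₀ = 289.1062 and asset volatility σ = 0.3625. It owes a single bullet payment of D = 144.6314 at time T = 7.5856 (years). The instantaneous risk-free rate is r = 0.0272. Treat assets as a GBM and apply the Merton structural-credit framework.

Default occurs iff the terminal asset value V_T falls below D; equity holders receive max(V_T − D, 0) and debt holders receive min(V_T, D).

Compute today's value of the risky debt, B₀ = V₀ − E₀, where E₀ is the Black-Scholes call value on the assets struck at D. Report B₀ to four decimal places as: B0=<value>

d₁ = [ln(V₀/D) + (r + σ²/2)T] / (σ√T)
   = [ln(289.1062/144.6314) + (0.0272 + 0.5·0.3625²)·7.5856] / (0.3625·√7.5856)
   = [0.692606 + 0.704726] / 0.998396 = 1.399576
d₂ = d₁ − σ√T = 1.399576 − 0.998396 = 0.401180
N(d₁) = 0.919180,  N(d₂) = 0.655856,  e^(−rT) = 0.813566
E₀ = V₀·N(d₁) − D·e^(−rT)·N(d₂)
   = 289.1062·0.919180 − 144.6314·0.813566·0.655856 = 188.567856
B₀ = V₀ − E₀ = 289.1062 − 188.567856 = 100.538344

B0=100.5383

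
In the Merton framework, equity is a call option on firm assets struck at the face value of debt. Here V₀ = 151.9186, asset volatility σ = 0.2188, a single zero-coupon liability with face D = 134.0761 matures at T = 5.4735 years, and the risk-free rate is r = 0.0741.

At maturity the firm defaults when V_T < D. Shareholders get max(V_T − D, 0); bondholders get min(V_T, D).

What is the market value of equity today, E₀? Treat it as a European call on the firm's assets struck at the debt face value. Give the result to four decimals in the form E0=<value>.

E0=67.0836

d₁ = [ln(V₀/D) + (r + σ²/2)T] / (σ√T)
   = [ln(151.9186/134.0761) + (0.0741 + 0.5·0.2188²)·5.4735] / (0.2188·√5.4735)
   = [0.124937 + 0.536604] / 0.511894 = 1.292341
d₂ = d₁ − σ√T = 1.292341 − 0.511894 = 0.780447
N(d₁) = 0.901880,  N(d₂) = 0.782436,  e^(−rT) = 0.666586
E₀ = V₀·N(d₁) − D·e^(−rT)·N(d₂)
   = 151.9186·0.901880 − 134.0761·0.666586·0.782436 = 67.083571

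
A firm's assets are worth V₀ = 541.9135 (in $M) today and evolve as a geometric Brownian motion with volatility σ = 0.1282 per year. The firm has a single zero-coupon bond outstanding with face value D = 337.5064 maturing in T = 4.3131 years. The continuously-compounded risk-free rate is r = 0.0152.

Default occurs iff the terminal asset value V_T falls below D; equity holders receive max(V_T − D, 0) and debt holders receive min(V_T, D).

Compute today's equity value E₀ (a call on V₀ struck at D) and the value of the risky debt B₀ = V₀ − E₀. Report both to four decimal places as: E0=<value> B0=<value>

E0=226.6933 B0=315.2202

d₁ = [ln(V₀/D) + (r + σ²/2)T] / (σ√T)
   = [ln(541.9135/337.5064) + (0.0152 + 0.5·0.1282²)·4.3131] / (0.1282·√4.3131)
   = [0.473522 + 0.101003] / 0.266246 = 2.157872
d₂ = d₁ − σ√T = 2.157872 − 0.266246 = 1.891626
N(d₁) = 0.984531,  N(d₂) = 0.970730,  e^(−rT) = 0.936544
E₀ = V₀·N(d₁) − D·e^(−rT)·N(d₂)
   = 541.9135·0.984531 − 337.5064·0.936544·0.970730 = 226.693280
B₀ = V₀ − E₀ = 541.9135 − 226.693280 = 315.220220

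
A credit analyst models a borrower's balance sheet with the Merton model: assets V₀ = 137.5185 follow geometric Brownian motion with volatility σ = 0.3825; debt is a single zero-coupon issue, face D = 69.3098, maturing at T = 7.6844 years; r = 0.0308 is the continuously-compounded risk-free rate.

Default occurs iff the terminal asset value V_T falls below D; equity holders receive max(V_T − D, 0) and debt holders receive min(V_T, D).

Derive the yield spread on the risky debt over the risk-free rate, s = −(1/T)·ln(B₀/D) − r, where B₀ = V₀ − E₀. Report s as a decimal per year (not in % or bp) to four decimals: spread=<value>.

d₁ = [ln(V₀/D) + (r + σ²/2)T] / (σ√T)
   = [ln(137.5185/69.3098) + (0.0308 + 0.5·0.3825²)·7.6844] / (0.3825·√7.6844)
   = [0.685172 + 0.798817] / 1.060319 = 1.399569
d₂ = d₁ − σ√T = 1.399569 − 1.060319 = 0.339251
N(d₁) = 0.919179,  N(d₂) = 0.632790,  e^(−rT) = 0.789244
E₀ = V₀·N(d₁) − D·e^(−rT)·N(d₂)
   = 137.5185·0.919179 − 69.3098·0.789244·0.632790 = 91.789016
B₀ = V₀ − E₀ = 137.5185 − 91.789016 = 45.729484
spread = −(1/T)·ln(B₀/D) − r = −(1/7.6844)·ln(45.729484/69.3098) − 0.0308 = 0.02331523

spread=0.0233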